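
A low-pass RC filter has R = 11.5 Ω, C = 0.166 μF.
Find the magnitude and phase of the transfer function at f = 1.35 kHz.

Step 1 — Angular frequency: ω = 2π·1350 = 8482 rad/s.
Step 2 — Transfer function: H(jω) = 1/(1 + jωRC).
Step 3 — Denominator: 1 + jωRC = 1 + j·8482·11.5·1.66e-07 = 1 + j0.01619.
Step 4 — H = 0.9997 - j0.01619.
Step 5 — Magnitude: |H| = 0.9999 (-0.0 dB); phase: φ = -0.9°.

|H| = 0.9999 (-0.0 dB), φ = -0.9°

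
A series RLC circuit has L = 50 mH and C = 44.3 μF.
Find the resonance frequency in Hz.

Step 1 — Resonance condition Im(Z)=0 gives ω₀ = 1/√(LC).
Step 2 — ω₀ = 1/√(0.05·4.43e-05) = 671.9 rad/s.
Step 3 — f₀ = ω₀/(2π) = 106.9 Hz.

f₀ = 106.9 Hz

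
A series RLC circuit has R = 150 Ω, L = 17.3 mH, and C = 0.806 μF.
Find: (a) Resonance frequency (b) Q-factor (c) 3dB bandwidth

Step 1 — Resonance: ω₀ = 1/√(LC) = 1/√(0.0173·8.06e-07) = 8469 rad/s.
Step 2 — f₀ = ω₀/(2π) = 1348 Hz.
Step 3 — Series Q: Q = ω₀L/R = 8469·0.0173/150 = 0.9767.
Step 4 — Bandwidth: Δω = ω₀/Q = 8671 rad/s; BW = Δω/(2π) = 1380 Hz.

(a) f₀ = 1348 Hz  (b) Q = 0.9767  (c) BW = 1380 Hz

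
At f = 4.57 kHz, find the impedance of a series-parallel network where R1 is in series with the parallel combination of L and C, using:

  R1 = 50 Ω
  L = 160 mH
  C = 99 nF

Step 1 — Angular frequency: ω = 2π·f = 2π·4570 = 2.871e+04 rad/s.
Step 2 — Component impedances:
  R1: Z = R = 50 Ω
  L: Z = jωL = j·2.871e+04·0.16 = 0 + j4594 Ω
  C: Z = 1/(jωC) = -j/(ω·C) = 0 - j351.8 Ω
Step 3 — Parallel branch: L || C = 1/(1/L + 1/C) = 0 - j380.9 Ω.
Step 4 — Series with R1: Z_total = R1 + (L || C) = 50 - j380.9 Ω = 384.2∠-82.5° Ω.

Z = 50 - j380.9 Ω = 384.2∠-82.5° Ω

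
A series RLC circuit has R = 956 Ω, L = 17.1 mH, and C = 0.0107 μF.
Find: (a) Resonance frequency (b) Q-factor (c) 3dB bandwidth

Step 1 — Resonance condition Im(Z)=0 gives ω₀ = 1/√(LC).
Step 2 — ω₀ = 1/√(0.0171·1.07e-08) = 7.393e+04 rad/s.
Step 3 — f₀ = ω₀/(2π) = 1.177e+04 Hz.
Step 4 — Series Q: Q = ω₀L/R = 7.393e+04·0.0171/956 = 1.322.
Step 5 — 3dB bandwidth: Δω = ω₀/Q = 5.591e+04 rad/s; BW = Δω/(2π) = 8898 Hz.

(a) f₀ = 1.177e+04 Hz  (b) Q = 1.322  (c) BW = 8898 Hz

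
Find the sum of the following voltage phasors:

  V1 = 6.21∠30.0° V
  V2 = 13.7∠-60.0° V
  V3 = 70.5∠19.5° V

Step 1 — Convert each phasor to rectangular form:
  V1 = 6.21·(cos(30.0°) + j·sin(30.0°)) = 5.378 + j3.105 V
  V2 = 13.7·(cos(-60.0°) + j·sin(-60.0°)) = 6.85 - j11.86 V
  V3 = 70.5·(cos(19.5°) + j·sin(19.5°)) = 66.46 + j23.53 V
Step 2 — Sum components: V_total = 78.68 + j14.77 V.
Step 3 — Convert to polar: |V_total| = 80.06 V, ∠V_total = 10.6°.

V_total = 80.06∠10.6° V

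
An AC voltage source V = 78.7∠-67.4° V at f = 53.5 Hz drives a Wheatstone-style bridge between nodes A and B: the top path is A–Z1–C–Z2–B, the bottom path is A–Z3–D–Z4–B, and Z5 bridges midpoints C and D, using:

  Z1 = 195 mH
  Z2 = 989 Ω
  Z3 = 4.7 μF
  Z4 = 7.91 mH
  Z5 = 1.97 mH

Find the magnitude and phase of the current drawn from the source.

Step 1 — Angular frequency: ω = 2π·f = 2π·53.5 = 336.2 rad/s.
Step 2 — Component impedances:
  Z1: Z = jωL = j·336.2·0.195 = 0 + j65.55 Ω
  Z2: Z = R = 989 Ω
  Z3: Z = 1/(jωC) = -j/(ω·C) = 0 - j632.9 Ω
  Z4: Z = jωL = j·336.2·0.00791 = 0 + j2.659 Ω
  Z5: Z = jωL = j·336.2·0.00197 = 0 + j0.6622 Ω
Step 3 — Bridge requires nodal analysis (the Z5 bridge couples midpoints C and D, so the two paths cannot be reduced to a simple series/parallel combination). Setting node B to ground and injecting 1 A at node A, the 3-node admittance system at A, C, D solves to V_A = Z_AB = 0.01168 + j76.61 Ω = 76.61∠90.0° Ω.
Step 4 — Source phasor: V = 78.7∠-67.4° V = 30.24 - j72.66 V.
Step 5 — Ohm's law: I = V / Z_total = (30.24 - j72.66) / (0.01168 + j76.61) = -0.9484 - j0.3949 A.
Step 6 — Convert to polar: |I| = 1.027 A, ∠I = -157.4°.

I = 1.027∠-157.4° A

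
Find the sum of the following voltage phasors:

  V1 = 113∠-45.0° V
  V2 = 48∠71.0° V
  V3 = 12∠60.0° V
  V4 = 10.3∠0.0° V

Step 1 — Convert each phasor to rectangular form:
  V1 = 113·(cos(-45.0°) + j·sin(-45.0°)) = 79.9 - j79.9 V
  V2 = 48·(cos(71.0°) + j·sin(71.0°)) = 15.63 + j45.38 V
  V3 = 12·(cos(60.0°) + j·sin(60.0°)) = 6 + j10.39 V
  V4 = 10.3·(cos(0.0°) + j·sin(0.0°)) = 10.3 V
Step 2 — Sum components: V_total = 111.8 - j24.13 V.
Step 3 — Convert to polar: |V_total| = 114.4 V, ∠V_total = -12.2°.

V_total = 114.4∠-12.2° V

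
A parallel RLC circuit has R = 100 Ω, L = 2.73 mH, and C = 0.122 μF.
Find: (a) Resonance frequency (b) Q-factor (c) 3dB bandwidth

Step 1 — Resonance: ω₀ = 1/√(LC) = 1/√(0.00273·1.22e-07) = 5.479e+04 rad/s.
Step 2 — f₀ = ω₀/(2π) = 8721 Hz.
Step 3 — Parallel Q: Q = R/(ω₀L) = 100/(5.479e+04·0.00273) = 0.6685.
Step 4 — Bandwidth: Δω = ω₀/Q = 8.197e+04 rad/s; BW = Δω/(2π) = 1.305e+04 Hz.

(a) f₀ = 8721 Hz  (b) Q = 0.6685  (c) BW = 1.305e+04 Hz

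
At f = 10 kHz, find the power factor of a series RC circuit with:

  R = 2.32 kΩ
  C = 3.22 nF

Step 1 — Angular frequency: ω = 2π·f = 2π·1e+04 = 6.283e+04 rad/s.
Step 2 — Component impedances:
  R: Z = R = 2320 Ω
  C: Z = 1/(jωC) = -j/(ω·C) = 0 - j4943 Ω
Step 3 — Series combination: Z_total = R + C = 2320 - j4943 Ω = 5460∠-64.9° Ω.
Step 4 — Power factor: PF = cos(φ) = Re(Z)/|Z| = 2320/5460 = 0.4249.
Step 5 — Type: Im(Z) = -4943 ⇒ leading (phase φ = -64.9°).

PF = 0.4249 (leading, φ = -64.9°)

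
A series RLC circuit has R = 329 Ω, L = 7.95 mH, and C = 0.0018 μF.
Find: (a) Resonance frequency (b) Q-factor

Step 1 — Resonance condition Im(Z)=0 gives ω₀ = 1/√(LC).
Step 2 — ω₀ = 1/√(0.00795·1.8e-09) = 2.644e+05 rad/s.
Step 3 — f₀ = ω₀/(2π) = 4.207e+04 Hz.
Step 4 — Series Q: Q = ω₀L/R = 2.644e+05·0.00795/329 = 6.388.

(a) f₀ = 4.207e+04 Hz  (b) Q = 6.388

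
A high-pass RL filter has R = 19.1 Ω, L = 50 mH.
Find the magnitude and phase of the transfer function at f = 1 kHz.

Step 1 — Angular frequency: ω = 2π·1000 = 6283 rad/s.
Step 2 — Transfer function: H(jω) = jωL/(R + jωL).
Step 3 — Numerator jωL = j·314.2; denominator R + jωL = 19.1 + j314.2.
Step 4 — H = 0.9963 + j0.06057.
Step 5 — Magnitude: |H| = 0.9982 (-0.0 dB); phase: φ = 3.5°.

|H| = 0.9982 (-0.0 dB), φ = 3.5°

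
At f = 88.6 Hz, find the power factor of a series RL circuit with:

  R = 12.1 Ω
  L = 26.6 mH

Step 1 — Angular frequency: ω = 2π·f = 2π·88.6 = 556.7 rad/s.
Step 2 — Component impedances:
  R: Z = R = 12.1 Ω
  L: Z = jωL = j·556.7·0.0266 = 0 + j14.81 Ω
Step 3 — Series combination: Z_total = R + L = 12.1 + j14.81 Ω = 19.12∠50.7° Ω.
Step 4 — Power factor: PF = cos(φ) = Re(Z)/|Z| = 12.1/19.123 = 0.6327.
Step 5 — Type: Im(Z) = 14.81 ⇒ lagging (phase φ = 50.7°).

PF = 0.6327 (lagging, φ = 50.7°)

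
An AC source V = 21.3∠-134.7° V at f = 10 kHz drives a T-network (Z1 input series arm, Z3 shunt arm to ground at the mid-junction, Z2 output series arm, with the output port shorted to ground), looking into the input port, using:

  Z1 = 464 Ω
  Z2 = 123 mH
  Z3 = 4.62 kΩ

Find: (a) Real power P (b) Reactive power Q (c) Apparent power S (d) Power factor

Step 1 — Angular frequency: ω = 2π·f = 2π·1e+04 = 6.283e+04 rad/s.
Step 2 — Component impedances:
  Z1: Z = R = 464 Ω
  Z2: Z = jωL = j·6.283e+04·0.123 = 0 + j7728 Ω
  Z3: Z = R = 4620 Ω
Step 3 — With the output port shorted to ground, the output series arm Z2 runs from the junction to ground; the shunt arm Z3 also runs from the junction to ground. They appear in parallel: Z3 || Z2 = 3404 + j2035 Ω.
Step 4 — Series with input arm Z1: Z_in = Z1 + (Z3 || Z2) = 3868 + j2035 Ω = 4370∠27.7° Ω.
Step 5 — Source phasor: V = 21.3∠-134.7° V = -14.98 - j15.14 V.
Step 6 — Current: I = V / Z = -0.004647 - j0.00147 A = 0.004874∠-162.4° A.
Step 7 — Complex power: S = V·I* = 0.09188 + j0.04833 VA.
Step 8 — Real power: P = Re(S) = 0.09188 W.
Step 9 — Reactive power: Q = Im(S) = 0.04833 VAR.
Step 10 — Apparent power: |S| = 0.1038 VA.
Step 11 — Power factor: PF = P/|S| = 0.885 (lagging).

(a) P = 0.09188 W  (b) Q = 0.04833 VAR  (c) S = 0.1038 VA  (d) PF = 0.885 (lagging)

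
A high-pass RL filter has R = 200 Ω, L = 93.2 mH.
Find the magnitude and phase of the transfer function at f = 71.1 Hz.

Step 1 — Angular frequency: ω = 2π·71.1 = 446.7 rad/s.
Step 2 — Transfer function: H(jω) = jωL/(R + jωL).
Step 3 — Numerator jωL = j·41.64; denominator R + jωL = 200 + j41.64.
Step 4 — H = 0.04154 + j0.1995.
Step 5 — Magnitude: |H| = 0.2038 (-13.8 dB); phase: φ = 78.2°.

|H| = 0.2038 (-13.8 dB), φ = 78.2°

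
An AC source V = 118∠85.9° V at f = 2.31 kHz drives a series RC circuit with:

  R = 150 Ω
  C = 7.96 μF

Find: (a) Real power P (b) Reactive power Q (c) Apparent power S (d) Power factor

Step 1 — Angular frequency: ω = 2π·f = 2π·2310 = 1.451e+04 rad/s.
Step 2 — Component impedances:
  R: Z = R = 150 Ω
  C: Z = 1/(jωC) = -j/(ω·C) = 0 - j8.656 Ω
Step 3 — Series combination: Z_total = R + C = 150 - j8.656 Ω = 150.2∠-3.3° Ω.
Step 4 — Source phasor: V = 118∠85.9° V = 8.437 + j117.7 V.
Step 5 — Current: I = V / Z = 0.01093 + j0.7853 A = 0.7854∠89.2° A.
Step 6 — Complex power: S = V·I* = 92.52 - j5.339 VA.
Step 7 — Real power: P = Re(S) = 92.52 W.
Step 8 — Reactive power: Q = Im(S) = -5.339 VAR.
Step 9 — Apparent power: |S| = 92.67 VA.
Step 10 — Power factor: PF = P/|S| = 0.9983 (leading).

(a) P = 92.52 W  (b) Q = -5.339 VAR  (c) S = 92.67 VA  (d) PF = 0.9983 (leading)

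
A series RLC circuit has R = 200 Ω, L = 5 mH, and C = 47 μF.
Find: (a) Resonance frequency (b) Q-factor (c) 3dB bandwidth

Step 1 — Resonance: ω₀ = 1/√(LC) = 1/√(0.005·4.7e-05) = 2063 rad/s.
Step 2 — f₀ = ω₀/(2π) = 328.3 Hz.
Step 3 — Series Q: Q = ω₀L/R = 2063·0.005/200 = 0.05157.
Step 4 — Bandwidth: Δω = ω₀/Q = 4e+04 rad/s; BW = Δω/(2π) = 6366 Hz.

(a) f₀ = 328.3 Hz  (b) Q = 0.05157  (c) BW = 6366 Hz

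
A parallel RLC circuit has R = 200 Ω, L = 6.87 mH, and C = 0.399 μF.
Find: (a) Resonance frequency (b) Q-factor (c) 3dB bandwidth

Step 1 — Resonance: ω₀ = 1/√(LC) = 1/√(0.00687·3.99e-07) = 1.91e+04 rad/s.
Step 2 — f₀ = ω₀/(2π) = 3040 Hz.
Step 3 — Parallel Q: Q = R/(ω₀L) = 200/(1.91e+04·0.00687) = 1.524.
Step 4 — Bandwidth: Δω = ω₀/Q = 1.253e+04 rad/s; BW = Δω/(2π) = 1994 Hz.

(a) f₀ = 3040 Hz  (b) Q = 1.524  (c) BW = 1994 Hz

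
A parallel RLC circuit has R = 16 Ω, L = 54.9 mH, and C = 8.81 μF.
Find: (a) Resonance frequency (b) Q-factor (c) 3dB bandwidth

Step 1 — Resonance: ω₀ = 1/√(LC) = 1/√(0.0549·8.81e-06) = 1438 rad/s.
Step 2 — f₀ = ω₀/(2π) = 228.8 Hz.
Step 3 — Parallel Q: Q = R/(ω₀L) = 16/(1438·0.0549) = 0.2027.
Step 4 — Bandwidth: Δω = ω₀/Q = 7094 rad/s; BW = Δω/(2π) = 1129 Hz.

(a) f₀ = 228.8 Hz  (b) Q = 0.2027  (c) BW = 1129 Hz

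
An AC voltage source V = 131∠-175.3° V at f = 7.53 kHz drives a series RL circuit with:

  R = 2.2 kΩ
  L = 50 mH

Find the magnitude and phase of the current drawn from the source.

Step 1 — Angular frequency: ω = 2π·f = 2π·7530 = 4.731e+04 rad/s.
Step 2 — Component impedances:
  R: Z = R = 2200 Ω
  L: Z = jωL = j·4.731e+04·0.05 = 0 + j2366 Ω
Step 3 — Series combination: Z_total = R + L = 2200 + j2366 Ω = 3231∠47.1° Ω.
Step 4 — Source phasor: V = 131∠-175.3° V = -130.6 - j10.73 V.
Step 5 — Ohm's law: I = V / Z_total = (-130.6 - j10.73) / (2200 + j2366) = -0.02996 + j0.02733 A.
Step 6 — Convert to polar: |I| = 0.04055 A, ∠I = 137.6°.

I = 0.04055∠137.6° A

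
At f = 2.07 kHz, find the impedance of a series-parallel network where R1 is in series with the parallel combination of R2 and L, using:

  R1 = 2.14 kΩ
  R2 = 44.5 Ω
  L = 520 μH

Step 1 — Angular frequency: ω = 2π·f = 2π·2070 = 1.301e+04 rad/s.
Step 2 — Component impedances:
  R1: Z = R = 2140 Ω
  R2: Z = R = 44.5 Ω
  L: Z = jωL = j·1.301e+04·0.00052 = 0 + j6.763 Ω
Step 3 — Parallel branch: R2 || L = 1/(1/R2 + 1/L) = 1.005 + j6.611 Ω.
Step 4 — Series with R1: Z_total = R1 + (R2 || L) = 2141 + j6.611 Ω = 2141∠0.2° Ω.

Z = 2141 + j6.611 Ω = 2141∠0.2° Ω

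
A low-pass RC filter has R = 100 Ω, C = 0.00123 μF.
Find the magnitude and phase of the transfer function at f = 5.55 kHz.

Step 1 — Angular frequency: ω = 2π·5550 = 3.487e+04 rad/s.
Step 2 — Transfer function: H(jω) = 1/(1 + jωRC).
Step 3 — Denominator: 1 + jωRC = 1 + j·3.487e+04·100·1.23e-09 = 1 + j0.004289.
Step 4 — H = 1 - j0.004289.
Step 5 — Magnitude: |H| = 1 (-0.0 dB); phase: φ = -0.2°.

|H| = 1 (-0.0 dB), φ = -0.2°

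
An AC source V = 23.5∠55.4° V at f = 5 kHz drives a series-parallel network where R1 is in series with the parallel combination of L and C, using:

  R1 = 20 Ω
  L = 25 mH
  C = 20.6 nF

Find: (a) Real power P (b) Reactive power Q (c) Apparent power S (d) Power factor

Step 1 — Angular frequency: ω = 2π·f = 2π·5000 = 3.142e+04 rad/s.
Step 2 — Component impedances:
  R1: Z = R = 20 Ω
  L: Z = jωL = j·3.142e+04·0.025 = 0 + j785.4 Ω
  C: Z = 1/(jωC) = -j/(ω·C) = 0 - j1545 Ω
Step 3 — Parallel branch: L || C = 1/(1/L + 1/C) = 0 + j1597 Ω.
Step 4 — Series with R1: Z_total = R1 + (L || C) = 20 + j1597 Ω = 1597∠89.3° Ω.
Step 5 — Source phasor: V = 23.5∠55.4° V = 13.34 + j19.34 V.
Step 6 — Current: I = V / Z = 0.01221 - j0.008202 A = 0.01471∠-33.9° A.
Step 7 — Complex power: S = V·I* = 0.004329 + j0.3457 VA.
Step 8 — Real power: P = Re(S) = 0.004329 W.
Step 9 — Reactive power: Q = Im(S) = 0.3457 VAR.
Step 10 — Apparent power: |S| = 0.3457 VA.
Step 11 — Power factor: PF = P/|S| = 0.01252 (lagging).

(a) P = 0.004329 W  (b) Q = 0.3457 VAR  (c) S = 0.3457 VA  (d) PF = 0.01252 (lagging)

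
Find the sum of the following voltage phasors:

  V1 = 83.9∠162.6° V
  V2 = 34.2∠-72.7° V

Step 1 — Convert each phasor to rectangular form:
  V1 = 83.9·(cos(162.6°) + j·sin(162.6°)) = -80.06 + j25.09 V
  V2 = 34.2·(cos(-72.7°) + j·sin(-72.7°)) = 10.17 - j32.65 V
Step 2 — Sum components: V_total = -69.89 - j7.563 V.
Step 3 — Convert to polar: |V_total| = 70.3 V, ∠V_total = -173.8°.

V_total = 70.3∠-173.8° V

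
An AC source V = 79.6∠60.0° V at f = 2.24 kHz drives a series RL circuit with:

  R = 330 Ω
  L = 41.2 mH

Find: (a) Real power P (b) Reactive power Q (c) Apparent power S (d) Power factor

Step 1 — Angular frequency: ω = 2π·f = 2π·2240 = 1.407e+04 rad/s.
Step 2 — Component impedances:
  R: Z = R = 330 Ω
  L: Z = jωL = j·1.407e+04·0.0412 = 0 + j579.9 Ω
Step 3 — Series combination: Z_total = R + L = 330 + j579.9 Ω = 667.2∠60.4° Ω.
Step 4 — Source phasor: V = 79.6∠60.0° V = 39.8 + j68.94 V.
Step 5 — Current: I = V / Z = 0.1193 - j0.0007408 A = 0.1193∠-0.4° A.
Step 6 — Complex power: S = V·I* = 4.697 + j8.254 VA.
Step 7 — Real power: P = Re(S) = 4.697 W.
Step 8 — Reactive power: Q = Im(S) = 8.254 VAR.
Step 9 — Apparent power: |S| = 9.497 VA.
Step 10 — Power factor: PF = P/|S| = 0.4946 (lagging).

(a) P = 4.697 W  (b) Q = 8.254 VAR  (c) S = 9.497 VA  (d) PF = 0.4946 (lagging)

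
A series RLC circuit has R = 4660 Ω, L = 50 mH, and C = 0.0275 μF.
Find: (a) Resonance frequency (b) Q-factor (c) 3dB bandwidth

Step 1 — Resonance: ω₀ = 1/√(LC) = 1/√(0.05·2.75e-08) = 2.697e+04 rad/s.
Step 2 — f₀ = ω₀/(2π) = 4292 Hz.
Step 3 — Series Q: Q = ω₀L/R = 2.697e+04·0.05/4660 = 0.2894.
Step 4 — Bandwidth: Δω = ω₀/Q = 9.32e+04 rad/s; BW = Δω/(2π) = 1.483e+04 Hz.

(a) f₀ = 4292 Hz  (b) Q = 0.2894  (c) BW = 1.483e+04 Hz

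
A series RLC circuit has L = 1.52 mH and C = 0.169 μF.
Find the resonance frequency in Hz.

Step 1 — Resonance condition Im(Z)=0 gives ω₀ = 1/√(LC).
Step 2 — ω₀ = 1/√(0.00152·1.69e-07) = 6.239e+04 rad/s.
Step 3 — f₀ = ω₀/(2π) = 9930 Hz.

f₀ = 9930 Hz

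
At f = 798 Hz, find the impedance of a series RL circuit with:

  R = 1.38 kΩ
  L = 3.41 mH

Step 1 — Angular frequency: ω = 2π·f = 2π·798 = 5014 rad/s.
Step 2 — Component impedances:
  R: Z = R = 1380 Ω
  L: Z = jωL = j·5014·0.00341 = 0 + j17.1 Ω
Step 3 — Series combination: Z_total = R + L = 1380 + j17.1 Ω = 1380∠0.7° Ω.

Z = 1380 + j17.1 Ω = 1380∠0.7° Ω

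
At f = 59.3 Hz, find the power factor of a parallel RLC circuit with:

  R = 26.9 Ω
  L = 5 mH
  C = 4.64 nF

Step 1 — Angular frequency: ω = 2π·f = 2π·59.3 = 372.6 rad/s.
Step 2 — Component impedances:
  R: Z = R = 26.9 Ω
  L: Z = jωL = j·372.6·0.005 = 0 + j1.863 Ω
  C: Z = 1/(jωC) = -j/(ω·C) = 0 - j5.784e+05 Ω
Step 3 — Parallel combination: 1/Z_total = 1/R + 1/L + 1/C; Z_total = 0.1284 + j1.854 Ω = 1.859∠86.0° Ω.
Step 4 — Power factor: PF = cos(φ) = Re(Z)/|Z| = 0.1284/1.8585 = 0.06909.
Step 5 — Type: Im(Z) = 1.854 ⇒ lagging (phase φ = 86.0°).

PF = 0.06909 (lagging, φ = 86.0°)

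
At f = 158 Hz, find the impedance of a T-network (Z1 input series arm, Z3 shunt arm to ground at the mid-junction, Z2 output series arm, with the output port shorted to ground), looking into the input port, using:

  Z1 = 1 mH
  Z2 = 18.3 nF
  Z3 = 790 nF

Step 1 — Angular frequency: ω = 2π·f = 2π·158 = 992.7 rad/s.
Step 2 — Component impedances:
  Z1: Z = jωL = j·992.7·0.001 = 0 + j0.9927 Ω
  Z2: Z = 1/(jωC) = -j/(ω·C) = 0 - j5.504e+04 Ω
  Z3: Z = 1/(jωC) = -j/(ω·C) = 0 - j1275 Ω
Step 3 — With the output port shorted to ground, the output series arm Z2 runs from the junction to ground; the shunt arm Z3 also runs from the junction to ground. They appear in parallel: Z3 || Z2 = 0 - j1246 Ω.
Step 4 — Series with input arm Z1: Z_in = Z1 + (Z3 || Z2) = 0 - j1245 Ω = 1245∠-90.0° Ω.

Z = 0 - j1245 Ω = 1245∠-90.0° Ω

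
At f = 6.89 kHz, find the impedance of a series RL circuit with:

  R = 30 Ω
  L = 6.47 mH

Step 1 — Angular frequency: ω = 2π·f = 2π·6890 = 4.329e+04 rad/s.
Step 2 — Component impedances:
  R: Z = R = 30 Ω
  L: Z = jωL = j·4.329e+04·0.00647 = 0 + j280.1 Ω
Step 3 — Series combination: Z_total = R + L = 30 + j280.1 Ω = 281.7∠83.9° Ω.

Z = 30 + j280.1 Ω = 281.7∠83.9° Ω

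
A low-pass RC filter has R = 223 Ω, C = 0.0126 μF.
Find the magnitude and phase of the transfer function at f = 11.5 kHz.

Step 1 — Angular frequency: ω = 2π·1.15e+04 = 7.226e+04 rad/s.
Step 2 — Transfer function: H(jω) = 1/(1 + jωRC).
Step 3 — Denominator: 1 + jωRC = 1 + j·7.226e+04·223·1.26e-08 = 1 + j0.203.
Step 4 — H = 0.9604 - j0.195.
Step 5 — Magnitude: |H| = 0.98 (-0.2 dB); phase: φ = -11.5°.

|H| = 0.98 (-0.2 dB), φ = -11.5°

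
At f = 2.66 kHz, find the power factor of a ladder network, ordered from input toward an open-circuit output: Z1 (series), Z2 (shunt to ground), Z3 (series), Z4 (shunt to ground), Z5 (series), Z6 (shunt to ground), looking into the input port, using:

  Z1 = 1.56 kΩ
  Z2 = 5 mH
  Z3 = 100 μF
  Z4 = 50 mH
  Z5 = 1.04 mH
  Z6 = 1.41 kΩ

Step 1 — Angular frequency: ω = 2π·f = 2π·2660 = 1.671e+04 rad/s.
Step 2 — Component impedances:
  Z1: Z = R = 1560 Ω
  Z2: Z = jωL = j·1.671e+04·0.005 = 0 + j83.57 Ω
  Z3: Z = 1/(jωC) = -j/(ω·C) = 0 - j0.5983 Ω
  Z4: Z = jωL = j·1.671e+04·0.05 = 0 + j835.7 Ω
  Z5: Z = jωL = j·1.671e+04·0.00104 = 0 + j17.38 Ω
  Z6: Z = R = 1410 Ω
Step 3 — Ladder network (open output): work backward from the far end, alternating series and parallel combinations. Z_in = 1564 + j75.7 Ω = 1566∠2.8° Ω.
Step 4 — Power factor: PF = cos(φ) = Re(Z)/|Z| = 1564.08/1565.91 = 0.9988.
Step 5 — Type: Im(Z) = 75.7 ⇒ lagging (phase φ = 2.8°).

PF = 0.9988 (lagging, φ = 2.8°)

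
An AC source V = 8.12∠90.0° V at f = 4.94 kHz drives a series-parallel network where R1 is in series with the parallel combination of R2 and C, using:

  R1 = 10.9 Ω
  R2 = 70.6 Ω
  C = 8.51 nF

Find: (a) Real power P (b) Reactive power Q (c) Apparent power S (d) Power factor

Step 1 — Angular frequency: ω = 2π·f = 2π·4940 = 3.104e+04 rad/s.
Step 2 — Component impedances:
  R1: Z = R = 10.9 Ω
  R2: Z = R = 70.6 Ω
  C: Z = 1/(jωC) = -j/(ω·C) = 0 - j3786 Ω
Step 3 — Parallel branch: R2 || C = 1/(1/R2 + 1/C) = 70.58 - j1.316 Ω.
Step 4 — Series with R1: Z_total = R1 + (R2 || C) = 81.48 - j1.316 Ω = 81.49∠-0.9° Ω.
Step 5 — Source phasor: V = 8.12∠90.0° V = 0 + j8.12 V.
Step 6 — Current: I = V / Z = -0.001609 + j0.09964 A = 0.09965∠90.9° A.
Step 7 — Complex power: S = V·I* = 0.809 - j0.01307 VA.
Step 8 — Real power: P = Re(S) = 0.809 W.
Step 9 — Reactive power: Q = Im(S) = -0.01307 VAR.
Step 10 — Apparent power: |S| = 0.8091 VA.
Step 11 — Power factor: PF = P/|S| = 0.9999 (leading).

(a) P = 0.809 W  (b) Q = -0.01307 VAR  (c) S = 0.8091 VA  (d) PF = 0.9999 (leading)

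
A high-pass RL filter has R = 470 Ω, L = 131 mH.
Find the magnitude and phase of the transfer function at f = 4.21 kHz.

Step 1 — Angular frequency: ω = 2π·4210 = 2.645e+04 rad/s.
Step 2 — Transfer function: H(jω) = jωL/(R + jωL).
Step 3 — Numerator jωL = j·3465; denominator R + jωL = 470 + j3465.
Step 4 — H = 0.9819 + j0.1332.
Step 5 — Magnitude: |H| = 0.9909 (-0.1 dB); phase: φ = 7.7°.

|H| = 0.9909 (-0.1 dB), φ = 7.7°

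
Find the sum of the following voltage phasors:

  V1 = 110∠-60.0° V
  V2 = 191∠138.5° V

Step 1 — Convert each phasor to rectangular form:
  V1 = 110·(cos(-60.0°) + j·sin(-60.0°)) = 55 - j95.26 V
  V2 = 191·(cos(138.5°) + j·sin(138.5°)) = -143.1 + j126.6 V
Step 2 — Sum components: V_total = -88.05 + j31.3 V.
Step 3 — Convert to polar: |V_total| = 93.45 V, ∠V_total = 160.4°.

V_total = 93.45∠160.4° V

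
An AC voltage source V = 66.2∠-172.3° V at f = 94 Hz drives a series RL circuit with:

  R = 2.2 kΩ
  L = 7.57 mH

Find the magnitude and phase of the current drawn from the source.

Step 1 — Angular frequency: ω = 2π·f = 2π·94 = 590.6 rad/s.
Step 2 — Component impedances:
  R: Z = R = 2200 Ω
  L: Z = jωL = j·590.6·0.00757 = 0 + j4.471 Ω
Step 3 — Series combination: Z_total = R + L = 2200 + j4.471 Ω = 2200∠0.1° Ω.
Step 4 — Source phasor: V = 66.2∠-172.3° V = -65.6 - j8.87 V.
Step 5 — Ohm's law: I = V / Z_total = (-65.6 - j8.87) / (2200 + j4.471) = -0.02983 - j0.003971 A.
Step 6 — Convert to polar: |I| = 0.03009 A, ∠I = -172.4°.

I = 0.03009∠-172.4° A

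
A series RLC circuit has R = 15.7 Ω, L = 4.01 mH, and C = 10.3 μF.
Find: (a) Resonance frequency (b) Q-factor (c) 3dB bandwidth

Step 1 — Resonance: ω₀ = 1/√(LC) = 1/√(0.00401·1.03e-05) = 4920 rad/s.
Step 2 — f₀ = ω₀/(2π) = 783.1 Hz.
Step 3 — Series Q: Q = ω₀L/R = 4920·0.00401/15.7 = 1.257.
Step 4 — Bandwidth: Δω = ω₀/Q = 3915 rad/s; BW = Δω/(2π) = 623.1 Hz.

(a) f₀ = 783.1 Hz  (b) Q = 1.257  (c) BW = 623.1 Hz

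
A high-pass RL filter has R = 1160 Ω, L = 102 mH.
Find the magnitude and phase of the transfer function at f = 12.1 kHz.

Step 1 — Angular frequency: ω = 2π·1.21e+04 = 7.603e+04 rad/s.
Step 2 — Transfer function: H(jω) = jωL/(R + jωL).
Step 3 — Numerator jωL = j·7755; denominator R + jωL = 1160 + j7755.
Step 4 — H = 0.9781 + j0.1463.
Step 5 — Magnitude: |H| = 0.989 (-0.1 dB); phase: φ = 8.5°.

|H| = 0.989 (-0.1 dB), φ = 8.5°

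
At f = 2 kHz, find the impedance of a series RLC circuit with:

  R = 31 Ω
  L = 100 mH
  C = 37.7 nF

Step 1 — Angular frequency: ω = 2π·f = 2π·2000 = 1.257e+04 rad/s.
Step 2 — Component impedances:
  R: Z = R = 31 Ω
  L: Z = jωL = j·1.257e+04·0.1 = 0 + j1257 Ω
  C: Z = 1/(jωC) = -j/(ω·C) = 0 - j2111 Ω
Step 3 — Series combination: Z_total = R + L + C = 31 - j854.2 Ω = 854.7∠-87.9° Ω.

Z = 31 - j854.2 Ω = 854.7∠-87.9° Ω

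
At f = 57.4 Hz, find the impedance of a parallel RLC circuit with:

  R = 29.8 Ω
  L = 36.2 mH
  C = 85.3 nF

Step 1 — Angular frequency: ω = 2π·f = 2π·57.4 = 360.7 rad/s.
Step 2 — Component impedances:
  R: Z = R = 29.8 Ω
  L: Z = jωL = j·360.7·0.0362 = 0 + j13.06 Ω
  C: Z = 1/(jωC) = -j/(ω·C) = 0 - j3.251e+04 Ω
Step 3 — Parallel combination: 1/Z_total = 1/R + 1/L + 1/C; Z_total = 4.802 + j10.96 Ω = 11.96∠66.3° Ω.

Z = 4.802 + j10.96 Ω = 11.96∠66.3° Ω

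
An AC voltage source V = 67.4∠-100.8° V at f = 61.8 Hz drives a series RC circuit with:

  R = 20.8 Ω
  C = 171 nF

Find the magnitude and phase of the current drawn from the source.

Step 1 — Angular frequency: ω = 2π·f = 2π·61.8 = 388.3 rad/s.
Step 2 — Component impedances:
  R: Z = R = 20.8 Ω
  C: Z = 1/(jωC) = -j/(ω·C) = 0 - j1.506e+04 Ω
Step 3 — Series combination: Z_total = R + C = 20.8 - j1.506e+04 Ω = 1.506e+04∠-89.9° Ω.
Step 4 — Source phasor: V = 67.4∠-100.8° V = -12.63 - j66.21 V.
Step 5 — Ohm's law: I = V / Z_total = (-12.63 - j66.21) / (20.8 - j1.506e+04) = 0.004395 - j0.0008447 A.
Step 6 — Convert to polar: |I| = 0.004475 A, ∠I = -10.9°.

I = 0.004475∠-10.9° A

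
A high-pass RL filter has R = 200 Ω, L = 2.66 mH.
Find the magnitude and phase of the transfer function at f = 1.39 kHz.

Step 1 — Angular frequency: ω = 2π·1390 = 8734 rad/s.
Step 2 — Transfer function: H(jω) = jωL/(R + jωL).
Step 3 — Numerator jωL = j·23.23; denominator R + jωL = 200 + j23.23.
Step 4 — H = 0.01331 + j0.1146.
Step 5 — Magnitude: |H| = 0.1154 (-18.8 dB); phase: φ = 83.4°.

|H| = 0.1154 (-18.8 dB), φ = 83.4°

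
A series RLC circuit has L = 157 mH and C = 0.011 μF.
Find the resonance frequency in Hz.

Step 1 — Resonance condition Im(Z)=0 gives ω₀ = 1/√(LC).
Step 2 — ω₀ = 1/√(0.157·1.1e-08) = 2.406e+04 rad/s.
Step 3 — f₀ = ω₀/(2π) = 3830 Hz.

f₀ = 3830 Hz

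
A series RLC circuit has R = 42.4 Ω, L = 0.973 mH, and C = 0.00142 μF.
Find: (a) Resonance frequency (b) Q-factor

Step 1 — Resonance condition Im(Z)=0 gives ω₀ = 1/√(LC).
Step 2 — ω₀ = 1/√(0.000973·1.42e-09) = 8.507e+05 rad/s.
Step 3 — f₀ = ω₀/(2π) = 1.354e+05 Hz.
Step 4 — Series Q: Q = ω₀L/R = 8.507e+05·0.000973/42.4 = 19.52.

(a) f₀ = 1.354e+05 Hz  (b) Q = 19.52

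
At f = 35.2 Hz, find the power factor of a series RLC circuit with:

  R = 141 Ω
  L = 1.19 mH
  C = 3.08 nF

Step 1 — Angular frequency: ω = 2π·f = 2π·35.2 = 221.2 rad/s.
Step 2 — Component impedances:
  R: Z = R = 141 Ω
  L: Z = jωL = j·221.2·0.00119 = 0 + j0.2632 Ω
  C: Z = 1/(jωC) = -j/(ω·C) = 0 - j1.468e+06 Ω
Step 3 — Series combination: Z_total = R + L + C = 141 - j1.468e+06 Ω = 1.468e+06∠-90.0° Ω.
Step 4 — Power factor: PF = cos(φ) = Re(Z)/|Z| = 141/1.468e+06 = 9.605e-05.
Step 5 — Type: Im(Z) = -1.468e+06 ⇒ leading (phase φ = -90.0°).

PF = 9.605e-05 (leading, φ = -90.0°)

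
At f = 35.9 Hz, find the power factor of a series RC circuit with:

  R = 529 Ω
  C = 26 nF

Step 1 — Angular frequency: ω = 2π·f = 2π·35.9 = 225.6 rad/s.
Step 2 — Component impedances:
  R: Z = R = 529 Ω
  C: Z = 1/(jωC) = -j/(ω·C) = 0 - j1.705e+05 Ω
Step 3 — Series combination: Z_total = R + C = 529 - j1.705e+05 Ω = 1.705e+05∠-89.8° Ω.
Step 4 — Power factor: PF = cos(φ) = Re(Z)/|Z| = 529/1.7051e+05 = 0.003102.
Step 5 — Type: Im(Z) = -1.705e+05 ⇒ leading (phase φ = -89.8°).

PF = 0.003102 (leading, φ = -89.8°)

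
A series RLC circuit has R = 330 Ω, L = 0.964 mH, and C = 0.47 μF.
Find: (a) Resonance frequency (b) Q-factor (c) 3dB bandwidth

Step 1 — Resonance: ω₀ = 1/√(LC) = 1/√(0.000964·4.7e-07) = 4.698e+04 rad/s.
Step 2 — f₀ = ω₀/(2π) = 7477 Hz.
Step 3 — Series Q: Q = ω₀L/R = 4.698e+04·0.000964/330 = 0.1372.
Step 4 — Bandwidth: Δω = ω₀/Q = 3.423e+05 rad/s; BW = Δω/(2π) = 5.448e+04 Hz.

(a) f₀ = 7477 Hz  (b) Q = 0.1372  (c) BW = 5.448e+04 Hz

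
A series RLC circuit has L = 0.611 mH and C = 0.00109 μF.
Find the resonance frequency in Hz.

Step 1 — Resonance condition Im(Z)=0 gives ω₀ = 1/√(LC).
Step 2 — ω₀ = 1/√(0.000611·1.09e-09) = 1.225e+06 rad/s.
Step 3 — f₀ = ω₀/(2π) = 1.95e+05 Hz.

f₀ = 1.95e+05 Hz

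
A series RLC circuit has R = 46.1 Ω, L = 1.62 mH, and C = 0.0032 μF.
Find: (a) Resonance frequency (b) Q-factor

Step 1 — Resonance condition Im(Z)=0 gives ω₀ = 1/√(LC).
Step 2 — ω₀ = 1/√(0.00162·3.2e-09) = 4.392e+05 rad/s.
Step 3 — f₀ = ω₀/(2π) = 6.99e+04 Hz.
Step 4 — Series Q: Q = ω₀L/R = 4.392e+05·0.00162/46.1 = 15.43.

(a) f₀ = 6.99e+04 Hz  (b) Q = 15.43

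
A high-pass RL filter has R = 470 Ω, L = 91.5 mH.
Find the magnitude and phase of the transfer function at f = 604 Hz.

Step 1 — Angular frequency: ω = 2π·604 = 3795 rad/s.
Step 2 — Transfer function: H(jω) = jωL/(R + jωL).
Step 3 — Numerator jωL = j·347.2; denominator R + jωL = 470 + j347.2.
Step 4 — H = 0.3531 + j0.4779.
Step 5 — Magnitude: |H| = 0.5942 (-4.5 dB); phase: φ = 53.5°.

|H| = 0.5942 (-4.5 dB), φ = 53.5°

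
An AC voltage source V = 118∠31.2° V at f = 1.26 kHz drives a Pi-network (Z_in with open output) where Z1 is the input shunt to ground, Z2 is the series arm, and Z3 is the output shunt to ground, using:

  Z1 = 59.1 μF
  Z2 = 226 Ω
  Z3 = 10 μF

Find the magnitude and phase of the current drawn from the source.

Step 1 — Angular frequency: ω = 2π·f = 2π·1260 = 7917 rad/s.
Step 2 — Component impedances:
  Z1: Z = 1/(jωC) = -j/(ω·C) = 0 - j2.137 Ω
  Z2: Z = R = 226 Ω
  Z3: Z = 1/(jωC) = -j/(ω·C) = 0 - j12.63 Ω
Step 3 — With open output, the series arm Z2 and the output shunt Z3 appear in series to ground: Z2 + Z3 = 226 - j12.63 Ω.
Step 4 — Parallel with input shunt Z1: Z_in = Z1 || (Z2 + Z3) = 0.02013 - j2.136 Ω = 2.136∠-89.5° Ω.
Step 5 — Source phasor: V = 118∠31.2° V = 100.9 + j61.13 V.
Step 6 — Ohm's law: I = V / Z_total = (100.9 + j61.13) / (0.02013 - j2.136) = -28.17 + j47.52 A.
Step 7 — Convert to polar: |I| = 55.24 A, ∠I = 120.7°.

I = 55.24∠120.7° A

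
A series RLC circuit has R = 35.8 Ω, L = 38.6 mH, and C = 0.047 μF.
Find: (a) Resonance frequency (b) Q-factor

Step 1 — Resonance condition Im(Z)=0 gives ω₀ = 1/√(LC).
Step 2 — ω₀ = 1/√(0.0386·4.7e-08) = 2.348e+04 rad/s.
Step 3 — f₀ = ω₀/(2π) = 3737 Hz.
Step 4 — Series Q: Q = ω₀L/R = 2.348e+04·0.0386/35.8 = 25.31.

(a) f₀ = 3737 Hz  (b) Q = 25.31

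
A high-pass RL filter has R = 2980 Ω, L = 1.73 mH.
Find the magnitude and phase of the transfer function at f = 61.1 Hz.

Step 1 — Angular frequency: ω = 2π·61.1 = 383.9 rad/s.
Step 2 — Transfer function: H(jω) = jωL/(R + jωL).
Step 3 — Numerator jωL = j·0.6642; denominator R + jωL = 2980 + j0.6642.
Step 4 — H = 4.967e-08 + j0.0002229.
Step 5 — Magnitude: |H| = 0.0002229 (-73.0 dB); phase: φ = 90.0°.

|H| = 0.0002229 (-73.0 dB), φ = 90.0°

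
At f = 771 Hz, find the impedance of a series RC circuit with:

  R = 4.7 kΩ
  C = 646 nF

Step 1 — Angular frequency: ω = 2π·f = 2π·771 = 4844 rad/s.
Step 2 — Component impedances:
  R: Z = R = 4700 Ω
  C: Z = 1/(jωC) = -j/(ω·C) = 0 - j319.5 Ω
Step 3 — Series combination: Z_total = R + C = 4700 - j319.5 Ω = 4711∠-3.9° Ω.

Z = 4700 - j319.5 Ω = 4711∠-3.9° Ω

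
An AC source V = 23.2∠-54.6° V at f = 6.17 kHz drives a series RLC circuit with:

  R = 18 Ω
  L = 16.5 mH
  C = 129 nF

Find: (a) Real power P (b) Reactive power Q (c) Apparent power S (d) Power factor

Step 1 — Angular frequency: ω = 2π·f = 2π·6170 = 3.877e+04 rad/s.
Step 2 — Component impedances:
  R: Z = R = 18 Ω
  L: Z = jωL = j·3.877e+04·0.0165 = 0 + j639.7 Ω
  C: Z = 1/(jωC) = -j/(ω·C) = 0 - j200 Ω
Step 3 — Series combination: Z_total = R + L + C = 18 + j439.7 Ω = 440.1∠87.7° Ω.
Step 4 — Source phasor: V = 23.2∠-54.6° V = 13.44 - j18.91 V.
Step 5 — Current: I = V / Z = -0.04169 - j0.03227 A = 0.05272∠-142.3° A.
Step 6 — Complex power: S = V·I* = 0.05003 + j1.222 VA.
Step 7 — Real power: P = Re(S) = 0.05003 W.
Step 8 — Reactive power: Q = Im(S) = 1.222 VAR.
Step 9 — Apparent power: |S| = 1.223 VA.
Step 10 — Power factor: PF = P/|S| = 0.0409 (lagging).

(a) P = 0.05003 W  (b) Q = 1.222 VAR  (c) S = 1.223 VA  (d) PF = 0.0409 (lagging)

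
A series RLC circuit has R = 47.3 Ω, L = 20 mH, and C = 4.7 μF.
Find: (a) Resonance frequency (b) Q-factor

Step 1 — Resonance condition Im(Z)=0 gives ω₀ = 1/√(LC).
Step 2 — ω₀ = 1/√(0.02·4.7e-06) = 3262 rad/s.
Step 3 — f₀ = ω₀/(2π) = 519.1 Hz.
Step 4 — Series Q: Q = ω₀L/R = 3262·0.02/47.3 = 1.379.

(a) f₀ = 519.1 Hz  (b) Q = 1.379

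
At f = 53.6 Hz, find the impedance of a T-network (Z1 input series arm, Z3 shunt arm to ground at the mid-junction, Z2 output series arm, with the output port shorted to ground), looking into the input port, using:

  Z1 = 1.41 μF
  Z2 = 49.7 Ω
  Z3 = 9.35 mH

Step 1 — Angular frequency: ω = 2π·f = 2π·53.6 = 336.8 rad/s.
Step 2 — Component impedances:
  Z1: Z = 1/(jωC) = -j/(ω·C) = 0 - j2106 Ω
  Z2: Z = R = 49.7 Ω
  Z3: Z = jωL = j·336.8·0.00935 = 0 + j3.149 Ω
Step 3 — With the output port shorted to ground, the output series arm Z2 runs from the junction to ground; the shunt arm Z3 also runs from the junction to ground. They appear in parallel: Z3 || Z2 = 0.1987 + j3.136 Ω.
Step 4 — Series with input arm Z1: Z_in = Z1 + (Z3 || Z2) = 0.1987 - j2103 Ω = 2103∠-90.0° Ω.

Z = 0.1987 - j2103 Ω = 2103∠-90.0° Ω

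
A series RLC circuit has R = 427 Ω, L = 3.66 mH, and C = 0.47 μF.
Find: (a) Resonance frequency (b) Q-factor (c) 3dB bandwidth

Step 1 — Resonance: ω₀ = 1/√(LC) = 1/√(0.00366·4.7e-07) = 2.411e+04 rad/s.
Step 2 — f₀ = ω₀/(2π) = 3837 Hz.
Step 3 — Series Q: Q = ω₀L/R = 2.411e+04·0.00366/427 = 0.2067.
Step 4 — Bandwidth: Δω = ω₀/Q = 1.167e+05 rad/s; BW = Δω/(2π) = 1.857e+04 Hz.

(a) f₀ = 3837 Hz  (b) Q = 0.2067  (c) BW = 1.857e+04 Hz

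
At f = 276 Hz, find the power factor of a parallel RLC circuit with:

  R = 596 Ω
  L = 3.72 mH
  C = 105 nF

Step 1 — Angular frequency: ω = 2π·f = 2π·276 = 1734 rad/s.
Step 2 — Component impedances:
  R: Z = R = 596 Ω
  L: Z = jωL = j·1734·0.00372 = 0 + j6.451 Ω
  C: Z = 1/(jωC) = -j/(ω·C) = 0 - j5492 Ω
Step 3 — Parallel combination: 1/Z_total = 1/R + 1/L + 1/C; Z_total = 0.06998 + j6.458 Ω = 6.458∠89.4° Ω.
Step 4 — Power factor: PF = cos(φ) = Re(Z)/|Z| = 0.06998/6.458 = 0.01084.
Step 5 — Type: Im(Z) = 6.458 ⇒ lagging (phase φ = 89.4°).

PF = 0.01084 (lagging, φ = 89.4°)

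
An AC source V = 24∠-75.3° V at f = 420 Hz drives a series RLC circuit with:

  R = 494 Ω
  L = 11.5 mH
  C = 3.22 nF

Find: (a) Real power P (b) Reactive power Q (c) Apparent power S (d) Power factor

Step 1 — Angular frequency: ω = 2π·f = 2π·420 = 2639 rad/s.
Step 2 — Component impedances:
  R: Z = R = 494 Ω
  L: Z = jωL = j·2639·0.0115 = 0 + j30.35 Ω
  C: Z = 1/(jωC) = -j/(ω·C) = 0 - j1.177e+05 Ω
Step 3 — Series combination: Z_total = R + L + C = 494 - j1.177e+05 Ω = 1.177e+05∠-89.8° Ω.
Step 4 — Source phasor: V = 24∠-75.3° V = 6.09 - j23.21 V.
Step 5 — Current: I = V / Z = 0.0001975 + j5.093e-05 A = 0.000204∠14.5° A.
Step 6 — Complex power: S = V·I* = 2.056e-05 - j0.004896 VA.
Step 7 — Real power: P = Re(S) = 2.056e-05 W.
Step 8 — Reactive power: Q = Im(S) = -0.004896 VAR.
Step 9 — Apparent power: |S| = 0.004896 VA.
Step 10 — Power factor: PF = P/|S| = 0.004199 (leading).

(a) P = 2.056e-05 W  (b) Q = -0.004896 VAR  (c) S = 0.004896 VA  (d) PF = 0.004199 (leading)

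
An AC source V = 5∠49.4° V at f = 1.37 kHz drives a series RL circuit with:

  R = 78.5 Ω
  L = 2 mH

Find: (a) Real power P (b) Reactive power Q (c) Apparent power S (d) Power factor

Step 1 — Angular frequency: ω = 2π·f = 2π·1370 = 8608 rad/s.
Step 2 — Component impedances:
  R: Z = R = 78.5 Ω
  L: Z = jωL = j·8608·0.002 = 0 + j17.22 Ω
Step 3 — Series combination: Z_total = R + L = 78.5 + j17.22 Ω = 80.37∠12.4° Ω.
Step 4 — Source phasor: V = 5∠49.4° V = 3.254 + j3.796 V.
Step 5 — Current: I = V / Z = 0.04967 + j0.03747 A = 0.06222∠37.0° A.
Step 6 — Complex power: S = V·I* = 0.3039 + j0.06664 VA.
Step 7 — Real power: P = Re(S) = 0.3039 W.
Step 8 — Reactive power: Q = Im(S) = 0.06664 VAR.
Step 9 — Apparent power: |S| = 0.3111 VA.
Step 10 — Power factor: PF = P/|S| = 0.9768 (lagging).

(a) P = 0.3039 W  (b) Q = 0.06664 VAR  (c) S = 0.3111 VA  (d) PF = 0.9768 (lagging)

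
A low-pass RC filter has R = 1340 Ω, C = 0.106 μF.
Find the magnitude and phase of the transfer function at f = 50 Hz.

Step 1 — Angular frequency: ω = 2π·50 = 314.2 rad/s.
Step 2 — Transfer function: H(jω) = 1/(1 + jωRC).
Step 3 — Denominator: 1 + jωRC = 1 + j·314.2·1340·1.06e-07 = 1 + j0.04462.
Step 4 — H = 0.998 - j0.04453.
Step 5 — Magnitude: |H| = 0.999 (-0.0 dB); phase: φ = -2.6°.

|H| = 0.999 (-0.0 dB), φ = -2.6°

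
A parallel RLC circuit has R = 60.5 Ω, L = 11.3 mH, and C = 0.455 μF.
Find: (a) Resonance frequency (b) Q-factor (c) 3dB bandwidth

Step 1 — Resonance: ω₀ = 1/√(LC) = 1/√(0.0113·4.55e-07) = 1.395e+04 rad/s.
Step 2 — f₀ = ω₀/(2π) = 2220 Hz.
Step 3 — Parallel Q: Q = R/(ω₀L) = 60.5/(1.395e+04·0.0113) = 0.3839.
Step 4 — Bandwidth: Δω = ω₀/Q = 3.633e+04 rad/s; BW = Δω/(2π) = 5782 Hz.

(a) f₀ = 2220 Hz  (b) Q = 0.3839  (c) BW = 5782 Hz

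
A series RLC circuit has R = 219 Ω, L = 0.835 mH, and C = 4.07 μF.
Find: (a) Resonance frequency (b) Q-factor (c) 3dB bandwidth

Step 1 — Resonance: ω₀ = 1/√(LC) = 1/√(0.000835·4.07e-06) = 1.715e+04 rad/s.
Step 2 — f₀ = ω₀/(2π) = 2730 Hz.
Step 3 — Series Q: Q = ω₀L/R = 1.715e+04·0.000835/219 = 0.0654.
Step 4 — Bandwidth: Δω = ω₀/Q = 2.623e+05 rad/s; BW = Δω/(2π) = 4.174e+04 Hz.

(a) f₀ = 2730 Hz  (b) Q = 0.0654  (c) BW = 4.174e+04 Hz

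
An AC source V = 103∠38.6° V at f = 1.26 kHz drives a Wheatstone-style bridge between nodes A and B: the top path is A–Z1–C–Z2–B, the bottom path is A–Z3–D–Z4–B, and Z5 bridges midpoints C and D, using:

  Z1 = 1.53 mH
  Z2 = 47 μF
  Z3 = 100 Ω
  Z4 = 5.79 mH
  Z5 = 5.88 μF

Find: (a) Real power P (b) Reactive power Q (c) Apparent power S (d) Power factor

Step 1 — Angular frequency: ω = 2π·f = 2π·1260 = 7917 rad/s.
Step 2 — Component impedances:
  Z1: Z = jωL = j·7917·0.00153 = 0 + j12.11 Ω
  Z2: Z = 1/(jωC) = -j/(ω·C) = 0 - j2.688 Ω
  Z3: Z = R = 100 Ω
  Z4: Z = jωL = j·7917·0.00579 = 0 + j45.84 Ω
  Z5: Z = 1/(jωC) = -j/(ω·C) = 0 - j21.48 Ω
Step 3 — Bridge requires nodal analysis (the Z5 bridge couples midpoints C and D, so the two paths cannot be reduced to a simple series/parallel combination). Setting node B to ground and injecting 1 A at node A, the 3-node admittance system at A, C, D solves to V_A = Z_AB = 1.996 + j9.704 Ω = 9.907∠78.4° Ω.
Step 4 — Source phasor: V = 103∠38.6° V = 80.5 + j64.26 V.
Step 5 — Current: I = V / Z = 7.99 - j6.652 A = 10.4∠-39.8° A.
Step 6 — Complex power: S = V·I* = 215.7 + j1049 VA.
Step 7 — Real power: P = Re(S) = 215.7 W.
Step 8 — Reactive power: Q = Im(S) = 1049 VAR.
Step 9 — Apparent power: |S| = 1071 VA.
Step 10 — Power factor: PF = P/|S| = 0.2015 (lagging).

(a) P = 215.7 W  (b) Q = 1049 VAR  (c) S = 1071 VA  (d) PF = 0.2015 (lagging)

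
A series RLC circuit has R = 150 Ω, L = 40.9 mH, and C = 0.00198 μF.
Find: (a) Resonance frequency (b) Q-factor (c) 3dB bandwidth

Step 1 — Resonance: ω₀ = 1/√(LC) = 1/√(0.0409·1.98e-09) = 1.111e+05 rad/s.
Step 2 — f₀ = ω₀/(2π) = 1.769e+04 Hz.
Step 3 — Series Q: Q = ω₀L/R = 1.111e+05·0.0409/150 = 30.3.
Step 4 — Bandwidth: Δω = ω₀/Q = 3667 rad/s; BW = Δω/(2π) = 583.7 Hz.

(a) f₀ = 1.769e+04 Hz  (b) Q = 30.3  (c) BW = 583.7 Hz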